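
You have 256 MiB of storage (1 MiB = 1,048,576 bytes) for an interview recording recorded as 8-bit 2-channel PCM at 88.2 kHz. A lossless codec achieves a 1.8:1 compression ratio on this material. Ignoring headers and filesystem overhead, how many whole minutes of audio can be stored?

Uncompressed byte rate = 88,200 × 1 × 2 = 176,400 bytes/s.
After 1.8:1 compression, effective rate ≈ 98000 bytes/s.
Capacity = 256 × 1,048,576 = 268,435,456 bytes.
268,435,456 / effective rate ≈ 2739.14 s → 45 minutes.

45 minutes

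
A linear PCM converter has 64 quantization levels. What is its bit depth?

log2(64) = 6.

6 bits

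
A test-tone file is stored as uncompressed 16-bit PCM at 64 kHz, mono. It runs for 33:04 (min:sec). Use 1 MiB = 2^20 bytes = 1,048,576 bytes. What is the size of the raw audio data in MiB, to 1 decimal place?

242.2 MiB

Duration = 33:04 (min:sec) = 1,984 s.
Bytes = 64,000 samples/s × 1,984 s × 2 bytes/sample × 1 ch = 253,952,000 bytes.
253,952,000 / 1,048,576 = 242.2 MiB.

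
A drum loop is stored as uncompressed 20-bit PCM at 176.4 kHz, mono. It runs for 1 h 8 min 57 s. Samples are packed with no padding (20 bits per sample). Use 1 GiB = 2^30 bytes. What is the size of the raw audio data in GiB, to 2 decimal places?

Duration = 1 h 8 min 57 s = 4,137 s.
Bits = 176,400 × 4,137 × 20 × 1 = 14,595,336,000 bits = 1,824,417,000 bytes.
1,824,417,000 / 1,073,741,824 = 1.70 GiB.

1.70 GiB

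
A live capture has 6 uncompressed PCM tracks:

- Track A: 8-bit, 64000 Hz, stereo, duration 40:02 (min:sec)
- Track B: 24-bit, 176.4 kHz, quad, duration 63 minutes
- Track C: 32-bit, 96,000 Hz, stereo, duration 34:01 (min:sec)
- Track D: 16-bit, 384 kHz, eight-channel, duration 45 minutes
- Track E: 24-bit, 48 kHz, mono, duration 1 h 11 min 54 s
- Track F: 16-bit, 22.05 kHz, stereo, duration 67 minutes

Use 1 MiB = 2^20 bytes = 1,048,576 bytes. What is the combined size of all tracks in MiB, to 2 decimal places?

26169.80 MiB

Track A: 40:02 (min:sec) = 2,402 s; 64,000 × 2,402 × 1 × 2 = 307,456,000 bytes.
Track B: 63 minutes = 3,780 s; 176,400 × 3,780 × 3 × 4 = 8,001,504,000 bytes.
Track C: 34:01 (min:sec) = 2,041 s; 96,000 × 2,041 × 4 × 2 = 1,567,488,000 bytes.
Track D: 45 minutes = 2,700 s; 384,000 × 2,700 × 2 × 8 = 16,588,800,000 bytes.
Track E: 1 h 11 min 54 s = 4,314 s; 48,000 × 4,314 × 3 × 1 = 621,216,000 bytes.
Track F: 67 minutes = 4,020 s; 22,050 × 4,020 × 2 × 2 = 354,564,000 bytes.
Total = 27,441,028,000 bytes = 26169.80 MiB.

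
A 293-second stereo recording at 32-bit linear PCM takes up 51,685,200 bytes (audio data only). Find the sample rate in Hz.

22,050 Hz

Bytes = sample_rate × seconds × bytes_per_sample × channels.
sample_rate = 51,685,200 / (293 × 4 × 2) = 51,685,200 / 2,344 = 22,050 Hz.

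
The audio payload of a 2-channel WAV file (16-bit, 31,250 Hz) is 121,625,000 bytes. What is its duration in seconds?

973 seconds

Byte rate = 31,250 × 2 × 2 = 125,000 bytes/s.
Duration = 121,625,000 / 125,000 = 973 s.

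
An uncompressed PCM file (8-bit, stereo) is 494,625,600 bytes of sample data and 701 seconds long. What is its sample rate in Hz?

352,800 Hz

Bytes = sample_rate × seconds × bytes_per_sample × channels.
sample_rate = 494,625,600 / (701 × 1 × 2) = 494,625,600 / 1,402 = 352,800 Hz.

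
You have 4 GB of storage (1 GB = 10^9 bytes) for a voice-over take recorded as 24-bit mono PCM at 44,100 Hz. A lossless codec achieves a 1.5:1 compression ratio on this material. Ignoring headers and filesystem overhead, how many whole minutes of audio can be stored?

Uncompressed byte rate = 44,100 × 3 × 1 = 132,300 bytes/s.
After 1.5:1 compression, effective rate ≈ 88200 bytes/s.
Capacity = 4 × 1,000,000,000 = 4,000,000,000 bytes.
4,000,000,000 / effective rate ≈ 45351.47 s → 755 minutes.

755 minutes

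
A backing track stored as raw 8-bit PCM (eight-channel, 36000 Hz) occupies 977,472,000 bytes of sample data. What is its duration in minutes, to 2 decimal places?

Byte rate = 36,000 × 1 × 8 = 288,000 bytes/s.
Duration = 977,472,000 / 288,000 = 3,394 s.
3,394 s / 60 = 56.57 minutes.

56.57 minutes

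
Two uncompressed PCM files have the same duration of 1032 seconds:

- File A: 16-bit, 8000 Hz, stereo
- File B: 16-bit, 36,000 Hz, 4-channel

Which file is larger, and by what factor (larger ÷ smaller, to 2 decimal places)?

File A: 8,000 × 2 × 2 = 32,000 bytes/s.
File B: 36,000 × 2 × 4 = 288,000 bytes/s.
File B is larger; ratio = 297,216,000 / 33,024,000 = 9.00.

File B, by a factor of 9.00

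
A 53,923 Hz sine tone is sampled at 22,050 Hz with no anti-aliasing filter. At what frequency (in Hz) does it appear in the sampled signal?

9,823 Hz

Nyquist = 22,050/2 = 11,025 Hz; 53,923 Hz exceeds it.
Alias = |53,923 − 2×22,050| = |53,923 − 44,100| = 9,823 Hz.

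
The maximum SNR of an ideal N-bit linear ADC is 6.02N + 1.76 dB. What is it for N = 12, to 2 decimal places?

6.02 × 12 + 1.76 = 74.00 dB.

74.00 dB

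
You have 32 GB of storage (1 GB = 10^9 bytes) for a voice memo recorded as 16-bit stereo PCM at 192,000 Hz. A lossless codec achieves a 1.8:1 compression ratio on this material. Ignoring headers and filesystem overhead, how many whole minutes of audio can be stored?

Uncompressed byte rate = 192,000 × 2 × 2 = 768,000 bytes/s.
After 1.8:1 compression, effective rate ≈ 426666.67 bytes/s.
Capacity = 32 × 1,000,000,000 = 32,000,000,000 bytes.
32,000,000,000 / effective rate ≈ 75000 s → 1,250 minutes.

1,250 minutes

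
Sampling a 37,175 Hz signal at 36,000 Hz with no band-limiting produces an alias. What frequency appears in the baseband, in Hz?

1,175 Hz

Nyquist = 36,000/2 = 18,000 Hz; 37,175 Hz exceeds it.
Alias = |37,175 − 1×36,000| = |37,175 − 36,000| = 1,175 Hz.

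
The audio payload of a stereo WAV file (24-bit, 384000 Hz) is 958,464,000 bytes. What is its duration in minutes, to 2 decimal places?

6.93 minutes

Byte rate = 384,000 × 3 × 2 = 2,304,000 bytes/s.
Duration = 958,464,000 / 2,304,000 = 416 s.
416 s / 60 = 6.93 minutes.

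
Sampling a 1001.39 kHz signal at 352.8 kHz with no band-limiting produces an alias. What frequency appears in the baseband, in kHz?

Nyquist = 352,800/2 = 176,400 Hz; 1,001,390 Hz exceeds it.
Alias = |1,001,390 − 3×352,800| = |1,001,390 − 1,058,400| = 57,010 Hz = 57.01 kHz.

57.01 kHz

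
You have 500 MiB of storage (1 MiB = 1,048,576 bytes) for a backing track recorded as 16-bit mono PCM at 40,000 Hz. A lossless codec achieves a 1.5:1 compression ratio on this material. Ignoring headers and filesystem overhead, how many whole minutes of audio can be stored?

Uncompressed byte rate = 40,000 × 2 × 1 = 80,000 bytes/s.
After 1.5:1 compression, effective rate ≈ 53333.33 bytes/s.
Capacity = 500 × 1,048,576 = 524,288,000 bytes.
524,288,000 / effective rate ≈ 9830.4 s → 163 minutes.

163 minutes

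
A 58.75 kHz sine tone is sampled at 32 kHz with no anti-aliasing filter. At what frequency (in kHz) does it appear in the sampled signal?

5.25 kHz

Nyquist = 32,000/2 = 16,000 Hz; 58,750 Hz exceeds it.
Alias = |58,750 − 2×32,000| = |58,750 − 64,000| = 5,250 Hz = 5.25 kHz.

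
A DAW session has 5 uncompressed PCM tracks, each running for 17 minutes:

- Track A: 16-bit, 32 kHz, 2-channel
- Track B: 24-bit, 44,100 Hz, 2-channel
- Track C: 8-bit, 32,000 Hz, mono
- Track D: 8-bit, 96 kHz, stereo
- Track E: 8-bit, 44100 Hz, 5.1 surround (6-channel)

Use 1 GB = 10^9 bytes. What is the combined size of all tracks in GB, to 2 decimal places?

17 minutes = 1,020 s.
Track A: 32,000 × 1,020 × 2 × 2 = 130,560,000 bytes.
Track B: 44,100 × 1,020 × 3 × 2 = 269,892,000 bytes.
Track C: 32,000 × 1,020 × 1 × 1 = 32,640,000 bytes.
Track D: 96,000 × 1,020 × 1 × 2 = 195,840,000 bytes.
Track E: 44,100 × 1,020 × 1 × 6 = 269,892,000 bytes.
Total = 898,824,000 bytes = 0.90 GB.

0.90 GB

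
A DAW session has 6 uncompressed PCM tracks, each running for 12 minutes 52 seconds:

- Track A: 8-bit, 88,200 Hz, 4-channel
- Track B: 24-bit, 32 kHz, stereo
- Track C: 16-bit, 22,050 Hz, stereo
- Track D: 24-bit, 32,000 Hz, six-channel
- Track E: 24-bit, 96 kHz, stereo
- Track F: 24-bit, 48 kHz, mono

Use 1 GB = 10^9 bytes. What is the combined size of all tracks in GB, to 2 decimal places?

1.49 GB

12 minutes 52 seconds = 772 s.
Track A: 88,200 × 772 × 1 × 4 = 272,361,600 bytes.
Track B: 32,000 × 772 × 3 × 2 = 148,224,000 bytes.
Track C: 22,050 × 772 × 2 × 2 = 68,090,400 bytes.
Track D: 32,000 × 772 × 3 × 6 = 444,672,000 bytes.
Track E: 96,000 × 772 × 3 × 2 = 444,672,000 bytes.
Track F: 48,000 × 772 × 3 × 1 = 111,168,000 bytes.
Total = 1,489,188,000 bytes = 1.49 GB.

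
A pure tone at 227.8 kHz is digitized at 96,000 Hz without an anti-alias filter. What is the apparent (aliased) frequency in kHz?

35.8 kHz

Nyquist = 96,000/2 = 48,000 Hz; 227,800 Hz exceeds it.
Alias = |227,800 − 2×96,000| = |227,800 − 192,000| = 35,800 Hz = 35.8 kHz.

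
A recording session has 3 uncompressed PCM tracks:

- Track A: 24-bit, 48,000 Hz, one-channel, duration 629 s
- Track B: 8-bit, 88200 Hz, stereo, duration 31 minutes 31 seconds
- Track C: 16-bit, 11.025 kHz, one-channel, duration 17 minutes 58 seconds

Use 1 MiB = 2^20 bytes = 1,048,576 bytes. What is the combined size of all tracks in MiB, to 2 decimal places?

Track A: 48,000 × 629 × 3 × 1 = 90,576,000 bytes.
Track B: 31 minutes 31 seconds = 1,891 s; 88,200 × 1,891 × 1 × 2 = 333,572,400 bytes.
Track C: 17 minutes 58 seconds = 1,078 s; 11,025 × 1,078 × 2 × 1 = 23,769,900 bytes.
Total = 447,918,300 bytes = 427.17 MiB.

427.17 MiB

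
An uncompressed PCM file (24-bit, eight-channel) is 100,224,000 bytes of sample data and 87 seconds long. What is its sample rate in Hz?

48,000 Hz

Bytes = sample_rate × seconds × bytes_per_sample × channels.
sample_rate = 100,224,000 / (87 × 3 × 8) = 100,224,000 / 2,088 = 48,000 Hz.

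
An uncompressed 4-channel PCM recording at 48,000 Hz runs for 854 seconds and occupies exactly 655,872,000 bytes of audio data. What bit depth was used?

Bytes per sample = 655,872,000 / (48,000 × 854 × 4) = 655,872,000 / 163,968,000 = 4.
Bit depth = 4 × 8 = 32 bits.

32 bits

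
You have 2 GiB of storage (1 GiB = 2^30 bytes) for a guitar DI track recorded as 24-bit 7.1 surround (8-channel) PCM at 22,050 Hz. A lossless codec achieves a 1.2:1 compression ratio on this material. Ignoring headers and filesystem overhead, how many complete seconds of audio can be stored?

Uncompressed byte rate = 22,050 × 3 × 8 = 529,200 bytes/s.
After 1.2:1 compression, effective rate ≈ 441000 bytes/s.
Capacity = 2 × 1,073,741,824 = 2,147,483,648 bytes.
2,147,483,648 / effective rate ≈ 4869.58 s → 4,869 seconds.

4,869 seconds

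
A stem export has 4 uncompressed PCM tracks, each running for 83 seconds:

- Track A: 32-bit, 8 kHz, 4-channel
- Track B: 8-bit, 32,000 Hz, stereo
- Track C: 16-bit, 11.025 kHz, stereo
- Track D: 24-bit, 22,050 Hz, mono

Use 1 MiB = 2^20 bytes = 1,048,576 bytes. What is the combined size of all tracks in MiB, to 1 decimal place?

23.9 MiB

Track A: 8,000 × 83 × 4 × 4 = 10,624,000 bytes.
Track B: 32,000 × 83 × 1 × 2 = 5,312,000 bytes.
Track C: 11,025 × 83 × 2 × 2 = 3,660,300 bytes.
Track D: 22,050 × 83 × 3 × 1 = 5,490,450 bytes.
Total = 25,086,750 bytes = 23.9 MiB.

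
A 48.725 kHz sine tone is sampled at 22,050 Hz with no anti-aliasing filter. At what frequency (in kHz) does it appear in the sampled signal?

Nyquist = 22,050/2 = 11,025 Hz; 48,725 Hz exceeds it.
Alias = |48,725 − 2×22,050| = |48,725 − 44,100| = 4,625 Hz = 4.625 kHz.

4.625 kHz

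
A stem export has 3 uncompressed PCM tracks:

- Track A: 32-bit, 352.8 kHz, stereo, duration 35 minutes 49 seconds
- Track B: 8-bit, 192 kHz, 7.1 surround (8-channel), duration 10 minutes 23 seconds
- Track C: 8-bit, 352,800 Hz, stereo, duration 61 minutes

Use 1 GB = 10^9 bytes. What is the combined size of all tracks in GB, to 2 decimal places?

Track A: 35 minutes 49 seconds = 2,149 s; 352,800 × 2,149 × 4 × 2 = 6,065,337,600 bytes.
Track B: 10 minutes 23 seconds = 623 s; 192,000 × 623 × 1 × 8 = 956,928,000 bytes.
Track C: 61 minutes = 3,660 s; 352,800 × 3,660 × 1 × 2 = 2,582,496,000 bytes.
Total = 9,604,761,600 bytes = 9.60 GB.

9.60 GB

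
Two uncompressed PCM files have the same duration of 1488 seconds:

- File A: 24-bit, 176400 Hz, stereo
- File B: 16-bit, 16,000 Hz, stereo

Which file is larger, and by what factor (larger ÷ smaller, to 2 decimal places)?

File A: 176,400 × 3 × 2 = 1,058,400 bytes/s.
File B: 16,000 × 2 × 2 = 64,000 bytes/s.
File A is larger; ratio = 1,574,899,200 / 95,232,000 = 16.54.

File A, by a factor of 16.54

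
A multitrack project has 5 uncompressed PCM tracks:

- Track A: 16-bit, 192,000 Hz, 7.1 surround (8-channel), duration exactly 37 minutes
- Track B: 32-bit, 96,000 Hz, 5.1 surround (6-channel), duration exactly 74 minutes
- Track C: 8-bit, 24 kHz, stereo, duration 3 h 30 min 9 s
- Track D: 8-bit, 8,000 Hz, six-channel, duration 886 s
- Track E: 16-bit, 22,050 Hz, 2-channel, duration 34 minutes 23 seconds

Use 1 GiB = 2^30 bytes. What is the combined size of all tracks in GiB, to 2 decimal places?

Track A: exactly 37 minutes = 2,220 s; 192,000 × 2,220 × 2 × 8 = 6,819,840,000 bytes.
Track B: exactly 74 minutes = 4,440 s; 96,000 × 4,440 × 4 × 6 = 10,229,760,000 bytes.
Track C: 3 h 30 min 9 s = 12,609 s; 24,000 × 12,609 × 1 × 2 = 605,232,000 bytes.
Track D: 8,000 × 886 × 1 × 6 = 42,528,000 bytes.
Track E: 34 minutes 23 seconds = 2,063 s; 22,050 × 2,063 × 2 × 2 = 181,956,600 bytes.
Total = 17,879,316,600 bytes = 16.65 GiB.

16.65 GiB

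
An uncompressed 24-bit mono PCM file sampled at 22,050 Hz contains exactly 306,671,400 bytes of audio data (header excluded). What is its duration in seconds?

Byte rate = 22,050 × 3 × 1 = 66,150 bytes/s.
Duration = 306,671,400 / 66,150 = 4,636 s.

4,636 seconds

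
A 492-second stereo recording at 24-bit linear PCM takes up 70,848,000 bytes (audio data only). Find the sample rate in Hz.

24,000 Hz

Bytes = sample_rate × seconds × bytes_per_sample × channels.
sample_rate = 70,848,000 / (492 × 3 × 2) = 70,848,000 / 2,952 = 24,000 Hz.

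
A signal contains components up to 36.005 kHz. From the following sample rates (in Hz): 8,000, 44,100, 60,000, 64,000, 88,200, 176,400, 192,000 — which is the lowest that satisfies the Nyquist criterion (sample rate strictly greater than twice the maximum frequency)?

88,200 Hz

Need sample rate > 2 × 36,005 = 72,010 Hz.
Lowest listed rate above 72,010 Hz is 88,200 Hz.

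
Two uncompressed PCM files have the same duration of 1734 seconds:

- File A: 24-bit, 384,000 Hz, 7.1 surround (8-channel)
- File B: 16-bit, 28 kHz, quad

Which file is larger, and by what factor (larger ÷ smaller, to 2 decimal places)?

File A: 384,000 × 3 × 8 = 9,216,000 bytes/s.
File B: 28,000 × 2 × 4 = 224,000 bytes/s.
File A is larger; ratio = 15,980,544,000 / 388,416,000 = 41.14.

File A, by a factor of 41.14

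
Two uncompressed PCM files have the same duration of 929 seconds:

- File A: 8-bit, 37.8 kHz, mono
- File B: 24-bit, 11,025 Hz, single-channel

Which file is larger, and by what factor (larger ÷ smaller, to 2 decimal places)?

File A, by a factor of 1.14

File A: 37,800 × 1 × 1 = 37,800 bytes/s.
File B: 11,025 × 3 × 1 = 33,075 bytes/s.
File A is larger; ratio = 35,116,200 / 30,726,675 = 1.14.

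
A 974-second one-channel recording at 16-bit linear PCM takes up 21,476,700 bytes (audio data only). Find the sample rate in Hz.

11,025 Hz

Bytes = sample_rate × seconds × bytes_per_sample × channels.
sample_rate = 21,476,700 / (974 × 2 × 1) = 21,476,700 / 1,948 = 11,025 Hz.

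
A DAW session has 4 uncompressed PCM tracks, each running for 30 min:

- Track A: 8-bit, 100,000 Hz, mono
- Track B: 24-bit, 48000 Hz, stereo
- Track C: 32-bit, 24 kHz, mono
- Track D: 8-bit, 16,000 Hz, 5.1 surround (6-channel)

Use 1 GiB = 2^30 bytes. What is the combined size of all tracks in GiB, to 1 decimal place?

1.0 GiB

30 min = 1,800 s.
Track A: 100,000 × 1,800 × 1 × 1 = 180,000,000 bytes.
Track B: 48,000 × 1,800 × 3 × 2 = 518,400,000 bytes.
Track C: 24,000 × 1,800 × 4 × 1 = 172,800,000 bytes.
Track D: 16,000 × 1,800 × 1 × 6 = 172,800,000 bytes.
Total = 1,044,000,000 bytes = 1.0 GiB.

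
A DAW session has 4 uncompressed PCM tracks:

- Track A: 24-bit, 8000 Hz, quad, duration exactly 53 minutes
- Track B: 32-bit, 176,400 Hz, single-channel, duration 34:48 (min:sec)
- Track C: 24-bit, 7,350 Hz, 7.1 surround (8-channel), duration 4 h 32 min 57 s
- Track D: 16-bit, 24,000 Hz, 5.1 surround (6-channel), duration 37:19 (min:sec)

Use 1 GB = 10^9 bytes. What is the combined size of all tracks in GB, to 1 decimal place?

Track A: exactly 53 minutes = 3,180 s; 8,000 × 3,180 × 3 × 4 = 305,280,000 bytes.
Track B: 34:48 (min:sec) = 2,088 s; 176,400 × 2,088 × 4 × 1 = 1,473,292,800 bytes.
Track C: 4 h 32 min 57 s = 16,377 s; 7,350 × 16,377 × 3 × 8 = 2,888,902,800 bytes.
Track D: 37:19 (min:sec) = 2,239 s; 24,000 × 2,239 × 2 × 6 = 644,832,000 bytes.
Total = 5,312,307,600 bytes = 5.3 GB.

5.3 GB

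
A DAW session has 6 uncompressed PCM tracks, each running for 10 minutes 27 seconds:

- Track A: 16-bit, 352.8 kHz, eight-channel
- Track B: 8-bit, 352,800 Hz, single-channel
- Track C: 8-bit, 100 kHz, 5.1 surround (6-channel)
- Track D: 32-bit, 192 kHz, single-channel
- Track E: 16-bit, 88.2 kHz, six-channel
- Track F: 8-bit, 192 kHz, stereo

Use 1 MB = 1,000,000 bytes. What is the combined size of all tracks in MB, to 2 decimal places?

10 minutes 27 seconds = 627 s.
Track A: 352,800 × 627 × 2 × 8 = 3,539,289,600 bytes.
Track B: 352,800 × 627 × 1 × 1 = 221,205,600 bytes.
Track C: 100,000 × 627 × 1 × 6 = 376,200,000 bytes.
Track D: 192,000 × 627 × 4 × 1 = 481,536,000 bytes.
Track E: 88,200 × 627 × 2 × 6 = 663,616,800 bytes.
Track F: 192,000 × 627 × 1 × 2 = 240,768,000 bytes.
Total = 5,522,616,000 bytes = 5522.62 MB.

5522.62 MB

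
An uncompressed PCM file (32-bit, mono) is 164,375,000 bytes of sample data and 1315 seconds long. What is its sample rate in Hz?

Bytes = sample_rate × seconds × bytes_per_sample × channels.
sample_rate = 164,375,000 / (1,315 × 4 × 1) = 164,375,000 / 5,260 = 31,250 Hz.

31,250 Hz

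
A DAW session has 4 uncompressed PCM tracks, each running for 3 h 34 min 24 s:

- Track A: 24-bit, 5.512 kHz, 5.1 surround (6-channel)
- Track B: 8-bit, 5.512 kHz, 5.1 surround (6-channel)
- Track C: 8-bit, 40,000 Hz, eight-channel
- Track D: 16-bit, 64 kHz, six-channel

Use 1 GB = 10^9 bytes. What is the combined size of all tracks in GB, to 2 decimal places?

15.70 GB

3 h 34 min 24 s = 12,864 s.
Track A: 5,512 × 12,864 × 3 × 6 = 1,276,314,624 bytes.
Track B: 5,512 × 12,864 × 1 × 6 = 425,438,208 bytes.
Track C: 40,000 × 12,864 × 1 × 8 = 4,116,480,000 bytes.
Track D: 64,000 × 12,864 × 2 × 6 = 9,879,552,000 bytes.
Total = 15,697,784,832 bytes = 15.70 GB.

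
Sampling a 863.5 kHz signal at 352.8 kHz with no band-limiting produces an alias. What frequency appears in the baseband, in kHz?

Nyquist = 352,800/2 = 176,400 Hz; 863,500 Hz exceeds it.
Alias = |863,500 − 2×352,800| = |863,500 − 705,600| = 157,900 Hz = 157.9 kHz.

157.9 kHz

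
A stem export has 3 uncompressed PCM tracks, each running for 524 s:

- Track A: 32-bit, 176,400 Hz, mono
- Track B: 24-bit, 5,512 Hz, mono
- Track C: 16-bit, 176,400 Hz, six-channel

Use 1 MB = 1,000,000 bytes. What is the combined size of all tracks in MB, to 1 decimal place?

Track A: 176,400 × 524 × 4 × 1 = 369,734,400 bytes.
Track B: 5,512 × 524 × 3 × 1 = 8,664,864 bytes.
Track C: 176,400 × 524 × 2 × 6 = 1,109,203,200 bytes.
Total = 1,487,602,464 bytes = 1487.6 MB.

1487.6 MB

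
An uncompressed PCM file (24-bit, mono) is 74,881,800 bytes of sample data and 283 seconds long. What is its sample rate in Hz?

Bytes = sample_rate × seconds × bytes_per_sample × channels.
sample_rate = 74,881,800 / (283 × 3 × 1) = 74,881,800 / 849 = 88,200 Hz.

88,200 Hz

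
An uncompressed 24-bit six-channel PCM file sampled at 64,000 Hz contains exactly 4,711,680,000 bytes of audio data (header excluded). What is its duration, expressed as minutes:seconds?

Byte rate = 64,000 × 3 × 6 = 1,152,000 bytes/s.
Duration = 4,711,680,000 / 1,152,000 = 4,090 s.
4,090 s = 68:10.

68:10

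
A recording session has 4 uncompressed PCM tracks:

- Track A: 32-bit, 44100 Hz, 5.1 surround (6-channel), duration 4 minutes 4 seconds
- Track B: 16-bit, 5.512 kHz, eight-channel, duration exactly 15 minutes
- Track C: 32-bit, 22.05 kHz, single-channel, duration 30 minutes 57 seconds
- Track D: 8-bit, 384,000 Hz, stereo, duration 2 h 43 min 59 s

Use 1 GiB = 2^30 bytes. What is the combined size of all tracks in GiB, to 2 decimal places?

7.50 GiB

Track A: 4 minutes 4 seconds = 244 s; 44,100 × 244 × 4 × 6 = 258,249,600 bytes.
Track B: exactly 15 minutes = 900 s; 5,512 × 900 × 2 × 8 = 79,372,800 bytes.
Track C: 30 minutes 57 seconds = 1,857 s; 22,050 × 1,857 × 4 × 1 = 163,787,400 bytes.
Track D: 2 h 43 min 59 s = 9,839 s; 384,000 × 9,839 × 1 × 2 = 7,556,352,000 bytes.
Total = 8,057,761,800 bytes = 7.50 GiB.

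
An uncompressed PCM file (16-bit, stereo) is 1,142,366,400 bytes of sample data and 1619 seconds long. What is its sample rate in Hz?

176,400 Hz

Bytes = sample_rate × seconds × bytes_per_sample × channels.
sample_rate = 1,142,366,400 / (1,619 × 2 × 2) = 1,142,366,400 / 6,476 = 176,400 Hz.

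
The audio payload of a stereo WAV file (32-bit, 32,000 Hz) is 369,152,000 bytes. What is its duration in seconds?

Byte rate = 32,000 × 4 × 2 = 256,000 bytes/s.
Duration = 369,152,000 / 256,000 = 1,442 s.

1,442 seconds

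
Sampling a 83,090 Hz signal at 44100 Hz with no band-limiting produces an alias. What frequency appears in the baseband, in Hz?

Nyquist = 44,100/2 = 22,050 Hz; 83,090 Hz exceeds it.
Alias = |83,090 − 2×44,100| = |83,090 − 88,200| = 5,110 Hz.

5,110 Hz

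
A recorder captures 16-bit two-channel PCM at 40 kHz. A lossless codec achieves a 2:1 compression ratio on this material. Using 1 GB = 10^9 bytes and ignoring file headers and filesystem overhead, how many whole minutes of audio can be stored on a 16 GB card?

3,333 minutes

Uncompressed byte rate = 40,000 × 2 × 2 = 160,000 bytes/s.
After 2:1 compression, effective rate ≈ 80000 bytes/s.
Capacity = 16 × 1,000,000,000 = 16,000,000,000 bytes.
16,000,000,000 / effective rate ≈ 200000 s → 3,333 minutes.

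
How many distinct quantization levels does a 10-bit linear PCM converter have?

2^10 = 1,024.

1,024 levels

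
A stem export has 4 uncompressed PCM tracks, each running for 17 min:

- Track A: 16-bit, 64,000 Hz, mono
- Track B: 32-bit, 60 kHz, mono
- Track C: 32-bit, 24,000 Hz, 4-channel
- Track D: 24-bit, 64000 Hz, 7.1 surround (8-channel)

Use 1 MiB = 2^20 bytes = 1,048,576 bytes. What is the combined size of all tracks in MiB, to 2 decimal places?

2225.65 MiB

17 min = 1,020 s.
Track A: 64,000 × 1,020 × 2 × 1 = 130,560,000 bytes.
Track B: 60,000 × 1,020 × 4 × 1 = 244,800,000 bytes.
Track C: 24,000 × 1,020 × 4 × 4 = 391,680,000 bytes.
Track D: 64,000 × 1,020 × 3 × 8 = 1,566,720,000 bytes.
Total = 2,333,760,000 bytes = 2225.65 MiB.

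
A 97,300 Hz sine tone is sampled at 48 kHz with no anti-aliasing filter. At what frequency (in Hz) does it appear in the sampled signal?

Nyquist = 48,000/2 = 24,000 Hz; 97,300 Hz exceeds it.
Alias = |97,300 − 2×48,000| = |97,300 − 96,000| = 1,300 Hz.

1,300 Hz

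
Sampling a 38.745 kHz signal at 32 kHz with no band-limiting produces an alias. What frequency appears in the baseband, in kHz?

Nyquist = 32,000/2 = 16,000 Hz; 38,745 Hz exceeds it.
Alias = |38,745 − 1×32,000| = |38,745 − 32,000| = 6,745 Hz = 6.745 kHz.

6.745 kHz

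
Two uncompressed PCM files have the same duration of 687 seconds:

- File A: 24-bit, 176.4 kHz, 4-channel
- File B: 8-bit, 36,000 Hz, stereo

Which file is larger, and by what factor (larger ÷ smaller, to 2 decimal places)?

File A, by a factor of 29.40

File A: 176,400 × 3 × 4 = 2,116,800 bytes/s.
File B: 36,000 × 1 × 2 = 72,000 bytes/s.
File A is larger; ratio = 1,454,241,600 / 49,464,000 = 29.40.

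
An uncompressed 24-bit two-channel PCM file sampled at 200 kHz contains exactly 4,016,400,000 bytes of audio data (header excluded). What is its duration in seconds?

Byte rate = 200,000 × 3 × 2 = 1,200,000 bytes/s.
Duration = 4,016,400,000 / 1,200,000 = 3,347 s.

3,347 seconds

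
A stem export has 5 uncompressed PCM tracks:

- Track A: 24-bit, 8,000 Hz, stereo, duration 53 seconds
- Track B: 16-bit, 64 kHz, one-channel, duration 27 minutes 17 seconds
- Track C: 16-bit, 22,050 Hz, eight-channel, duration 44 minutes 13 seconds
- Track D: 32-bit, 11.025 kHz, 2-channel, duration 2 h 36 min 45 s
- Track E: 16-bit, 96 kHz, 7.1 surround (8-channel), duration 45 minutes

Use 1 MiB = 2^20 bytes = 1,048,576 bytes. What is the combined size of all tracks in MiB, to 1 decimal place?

5841.0 MiB

Track A: 8,000 × 53 × 3 × 2 = 2,544,000 bytes.
Track B: 27 minutes 17 seconds = 1,637 s; 64,000 × 1,637 × 2 × 1 = 209,536,000 bytes.
Track C: 44 minutes 13 seconds = 2,653 s; 22,050 × 2,653 × 2 × 8 = 935,978,400 bytes.
Track D: 2 h 36 min 45 s = 9,405 s; 11,025 × 9,405 × 4 × 2 = 829,521,000 bytes.
Track E: 45 minutes = 2,700 s; 96,000 × 2,700 × 2 × 8 = 4,147,200,000 bytes.
Total = 6,124,779,400 bytes = 5841.0 MiB.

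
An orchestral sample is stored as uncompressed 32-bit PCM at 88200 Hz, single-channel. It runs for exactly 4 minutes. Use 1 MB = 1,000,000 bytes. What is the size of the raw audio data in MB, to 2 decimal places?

Duration = exactly 4 minutes = 240 s.
Bytes = 88,200 samples/s × 240 s × 4 bytes/sample × 1 ch = 84,672,000 bytes.
84,672,000 / 1,000,000 = 84.67 MB.

84.67 MB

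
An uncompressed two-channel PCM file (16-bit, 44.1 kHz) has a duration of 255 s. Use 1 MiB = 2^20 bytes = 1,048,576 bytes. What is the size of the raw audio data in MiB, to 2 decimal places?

Bytes = 44,100 samples/s × 255 s × 2 bytes/sample × 2 ch = 44,982,000 bytes.
44,982,000 / 1,048,576 = 42.90 MiB.

42.90 MiB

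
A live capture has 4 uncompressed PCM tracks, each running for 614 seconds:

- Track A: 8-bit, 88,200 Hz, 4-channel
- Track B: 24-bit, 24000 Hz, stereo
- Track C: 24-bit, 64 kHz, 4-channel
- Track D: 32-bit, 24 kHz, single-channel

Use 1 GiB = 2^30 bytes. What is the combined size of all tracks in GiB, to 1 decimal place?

0.8 GiB

Track A: 88,200 × 614 × 1 × 4 = 216,619,200 bytes.
Track B: 24,000 × 614 × 3 × 2 = 88,416,000 bytes.
Track C: 64,000 × 614 × 3 × 4 = 471,552,000 bytes.
Track D: 24,000 × 614 × 4 × 1 = 58,944,000 bytes.
Total = 835,531,200 bytes = 0.8 GiB.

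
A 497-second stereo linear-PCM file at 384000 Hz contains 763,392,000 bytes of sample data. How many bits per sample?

16 bits

Bytes per sample = 763,392,000 / (384,000 × 497 × 2) = 763,392,000 / 381,696,000 = 2.
Bit depth = 2 × 8 = 16 bits.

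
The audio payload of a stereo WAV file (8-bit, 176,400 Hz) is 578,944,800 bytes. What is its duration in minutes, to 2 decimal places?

Byte rate = 176,400 × 1 × 2 = 352,800 bytes/s.
Duration = 578,944,800 / 352,800 = 1,641 s.
1,641 s / 60 = 27.35 minutes.

27.35 minutes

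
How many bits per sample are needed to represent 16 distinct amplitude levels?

log2(16) = 4.

4 bits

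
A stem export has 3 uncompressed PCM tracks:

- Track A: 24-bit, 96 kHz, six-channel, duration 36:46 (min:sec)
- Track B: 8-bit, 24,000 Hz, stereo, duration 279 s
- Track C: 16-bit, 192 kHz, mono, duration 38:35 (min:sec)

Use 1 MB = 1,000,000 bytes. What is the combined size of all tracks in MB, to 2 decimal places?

Track A: 36:46 (min:sec) = 2,206 s; 96,000 × 2,206 × 3 × 6 = 3,811,968,000 bytes.
Track B: 24,000 × 279 × 1 × 2 = 13,392,000 bytes.
Track C: 38:35 (min:sec) = 2,315 s; 192,000 × 2,315 × 2 × 1 = 888,960,000 bytes.
Total = 4,714,320,000 bytes = 4714.32 MB.

4714.32 MB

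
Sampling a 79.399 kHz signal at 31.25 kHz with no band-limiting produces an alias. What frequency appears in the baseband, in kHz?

14.351 kHz

Nyquist = 31,250/2 = 15,625 Hz; 79,399 Hz exceeds it.
Alias = |79,399 − 3×31,250| = |79,399 − 93,750| = 14,351 Hz = 14.351 kHz.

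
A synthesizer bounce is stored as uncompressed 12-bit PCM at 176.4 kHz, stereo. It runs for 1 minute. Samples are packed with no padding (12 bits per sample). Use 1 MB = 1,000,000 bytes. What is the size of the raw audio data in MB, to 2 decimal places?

31.75 MB

Duration = 1 minute = 60 s.
Bits = 176,400 × 60 × 12 × 2 = 254,016,000 bits = 31,752,000 bytes.
31,752,000 / 1,000,000 = 31.75 MB.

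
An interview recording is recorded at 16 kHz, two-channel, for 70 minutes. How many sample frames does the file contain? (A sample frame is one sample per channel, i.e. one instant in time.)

67,200,000 sample frames

70 minutes = 4,200 s.
16,000 samples/s × 4,200 s = 67,200,000 frames.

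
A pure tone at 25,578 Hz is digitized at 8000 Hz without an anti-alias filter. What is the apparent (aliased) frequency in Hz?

Nyquist = 8,000/2 = 4,000 Hz; 25,578 Hz exceeds it.
Alias = |25,578 − 3×8,000| = |25,578 − 24,000| = 1,578 Hz.

1,578 Hz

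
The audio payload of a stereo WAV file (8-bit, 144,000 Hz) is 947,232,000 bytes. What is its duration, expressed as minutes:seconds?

Byte rate = 144,000 × 1 × 2 = 288,000 bytes/s.
Duration = 947,232,000 / 288,000 = 3,289 s.
3,289 s = 54:49.

54:49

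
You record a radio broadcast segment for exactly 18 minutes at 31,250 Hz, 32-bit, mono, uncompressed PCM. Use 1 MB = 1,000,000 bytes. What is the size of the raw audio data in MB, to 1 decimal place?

Duration = exactly 18 minutes = 1,080 s.
Bytes = 31,250 samples/s × 1,080 s × 4 bytes/sample × 1 ch = 135,000,000 bytes.
135,000,000 / 1,000,000 = 135.0 MB.

135.0 MB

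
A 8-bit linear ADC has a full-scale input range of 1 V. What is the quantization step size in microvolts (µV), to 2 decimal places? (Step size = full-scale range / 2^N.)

3906.25 µV

1 V / 2^8 = 1 / 256 V = 3906.25 µV.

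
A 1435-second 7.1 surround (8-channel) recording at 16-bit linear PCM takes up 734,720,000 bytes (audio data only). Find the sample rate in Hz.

Bytes = sample_rate × seconds × bytes_per_sample × channels.
sample_rate = 734,720,000 / (1,435 × 2 × 8) = 734,720,000 / 22,960 = 32,000 Hz.

32,000 Hz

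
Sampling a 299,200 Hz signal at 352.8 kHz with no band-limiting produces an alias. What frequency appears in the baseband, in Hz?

53,600 Hz

Nyquist = 352,800/2 = 176,400 Hz; 299,200 Hz exceeds it.
Alias = |299,200 − 1×352,800| = |299,200 − 352,800| = 53,600 Hz.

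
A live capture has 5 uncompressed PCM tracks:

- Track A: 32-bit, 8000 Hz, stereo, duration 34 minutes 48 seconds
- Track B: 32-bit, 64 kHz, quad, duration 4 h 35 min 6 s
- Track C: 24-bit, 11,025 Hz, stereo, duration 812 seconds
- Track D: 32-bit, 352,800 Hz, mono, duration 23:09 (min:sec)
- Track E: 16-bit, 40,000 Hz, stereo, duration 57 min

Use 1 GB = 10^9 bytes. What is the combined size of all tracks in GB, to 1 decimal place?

19.6 GB

Track A: 34 minutes 48 seconds = 2,088 s; 8,000 × 2,088 × 4 × 2 = 133,632,000 bytes.
Track B: 4 h 35 min 6 s = 16,506 s; 64,000 × 16,506 × 4 × 4 = 16,902,144,000 bytes.
Track C: 11,025 × 812 × 3 × 2 = 53,713,800 bytes.
Track D: 23:09 (min:sec) = 1,389 s; 352,800 × 1,389 × 4 × 1 = 1,960,156,800 bytes.
Track E: 57 min = 3,420 s; 40,000 × 3,420 × 2 × 2 = 547,200,000 bytes.
Total = 19,596,846,600 bytes = 19.6 GB.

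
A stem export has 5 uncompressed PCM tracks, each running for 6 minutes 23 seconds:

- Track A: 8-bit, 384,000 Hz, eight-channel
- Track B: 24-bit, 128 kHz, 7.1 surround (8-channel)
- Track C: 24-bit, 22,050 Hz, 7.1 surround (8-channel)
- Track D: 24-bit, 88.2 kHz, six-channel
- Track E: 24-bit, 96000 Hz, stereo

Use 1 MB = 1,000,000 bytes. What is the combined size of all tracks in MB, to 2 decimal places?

6 minutes 23 seconds = 383 s.
Track A: 384,000 × 383 × 1 × 8 = 1,176,576,000 bytes.
Track B: 128,000 × 383 × 3 × 8 = 1,176,576,000 bytes.
Track C: 22,050 × 383 × 3 × 8 = 202,683,600 bytes.
Track D: 88,200 × 383 × 3 × 6 = 608,050,800 bytes.
Track E: 96,000 × 383 × 3 × 2 = 220,608,000 bytes.
Total = 3,384,494,400 bytes = 3384.49 MB.

3384.49 MB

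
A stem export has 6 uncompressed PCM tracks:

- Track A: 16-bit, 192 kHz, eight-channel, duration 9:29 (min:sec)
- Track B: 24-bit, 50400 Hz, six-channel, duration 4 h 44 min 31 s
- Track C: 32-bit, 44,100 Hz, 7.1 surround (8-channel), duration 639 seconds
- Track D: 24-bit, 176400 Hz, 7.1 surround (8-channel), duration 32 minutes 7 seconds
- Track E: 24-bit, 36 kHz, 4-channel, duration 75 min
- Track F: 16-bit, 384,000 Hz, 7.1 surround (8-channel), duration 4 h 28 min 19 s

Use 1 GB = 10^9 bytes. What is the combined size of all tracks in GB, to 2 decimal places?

127.15 GB

Track A: 9:29 (min:sec) = 569 s; 192,000 × 569 × 2 × 8 = 1,747,968,000 bytes.
Track B: 4 h 44 min 31 s = 17,071 s; 50,400 × 17,071 × 3 × 6 = 15,486,811,200 bytes.
Track C: 44,100 × 639 × 4 × 8 = 901,756,800 bytes.
Track D: 32 minutes 7 seconds = 1,927 s; 176,400 × 1,927 × 3 × 8 = 8,158,147,200 bytes.
Track E: 75 min = 4,500 s; 36,000 × 4,500 × 3 × 4 = 1,944,000,000 bytes.
Track F: 4 h 28 min 19 s = 16,099 s; 384,000 × 16,099 × 2 × 8 = 98,912,256,000 bytes.
Total = 127,150,939,200 bytes = 127.15 GB.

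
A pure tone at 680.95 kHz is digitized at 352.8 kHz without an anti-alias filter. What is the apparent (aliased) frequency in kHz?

24.65 kHz

Nyquist = 352,800/2 = 176,400 Hz; 680,950 Hz exceeds it.
Alias = |680,950 − 2×352,800| = |680,950 − 705,600| = 24,650 Hz = 24.65 kHz.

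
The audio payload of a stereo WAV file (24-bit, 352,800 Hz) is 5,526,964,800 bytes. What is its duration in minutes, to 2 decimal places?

Byte rate = 352,800 × 3 × 2 = 2,116,800 bytes/s.
Duration = 5,526,964,800 / 2,116,800 = 2,611 s.
2,611 s / 60 = 43.52 minutes.

43.52 minutes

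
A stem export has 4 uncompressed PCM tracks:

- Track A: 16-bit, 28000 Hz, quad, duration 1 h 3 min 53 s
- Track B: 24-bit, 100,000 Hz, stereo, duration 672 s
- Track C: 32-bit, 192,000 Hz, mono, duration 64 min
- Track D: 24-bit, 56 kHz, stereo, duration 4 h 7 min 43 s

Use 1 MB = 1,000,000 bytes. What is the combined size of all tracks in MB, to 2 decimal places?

9204.88 MB

Track A: 1 h 3 min 53 s = 3,833 s; 28,000 × 3,833 × 2 × 4 = 858,592,000 bytes.
Track B: 100,000 × 672 × 3 × 2 = 403,200,000 bytes.
Track C: 64 min = 3,840 s; 192,000 × 3,840 × 4 × 1 = 2,949,120,000 bytes.
Track D: 4 h 7 min 43 s = 14,863 s; 56,000 × 14,863 × 3 × 2 = 4,993,968,000 bytes.
Total = 9,204,880,000 bytes = 9204.88 MB.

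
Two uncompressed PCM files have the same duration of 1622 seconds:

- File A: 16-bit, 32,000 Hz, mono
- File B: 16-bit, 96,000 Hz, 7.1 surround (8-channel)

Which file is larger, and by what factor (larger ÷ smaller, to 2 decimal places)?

File A: 32,000 × 2 × 1 = 64,000 bytes/s.
File B: 96,000 × 2 × 8 = 1,536,000 bytes/s.
File B is larger; ratio = 2,491,392,000 / 103,808,000 = 24.00.

File B, by a factor of 24.00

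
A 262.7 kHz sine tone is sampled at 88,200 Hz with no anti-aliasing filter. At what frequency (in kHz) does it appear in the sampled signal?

Nyquist = 88,200/2 = 44,100 Hz; 262,700 Hz exceeds it.
Alias = |262,700 − 3×88,200| = |262,700 − 264,600| = 1,900 Hz = 1.9 kHz.

1.9 kHz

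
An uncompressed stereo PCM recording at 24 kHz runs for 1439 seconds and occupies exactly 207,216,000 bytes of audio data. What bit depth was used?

Bytes per sample = 207,216,000 / (24,000 × 1,439 × 2) = 207,216,000 / 69,072,000 = 3.
Bit depth = 3 × 8 = 24 bits.

24 bits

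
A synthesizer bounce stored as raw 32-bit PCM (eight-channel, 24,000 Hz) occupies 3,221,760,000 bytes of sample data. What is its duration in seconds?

Byte rate = 24,000 × 4 × 8 = 768,000 bytes/s.
Duration = 3,221,760,000 / 768,000 = 4,195 s.

4,195 seconds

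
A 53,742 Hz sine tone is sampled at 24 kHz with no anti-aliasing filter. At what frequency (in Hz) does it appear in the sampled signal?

5,742 Hz

Nyquist = 24,000/2 = 12,000 Hz; 53,742 Hz exceeds it.
Alias = |53,742 − 2×24,000| = |53,742 − 48,000| = 5,742 Hz.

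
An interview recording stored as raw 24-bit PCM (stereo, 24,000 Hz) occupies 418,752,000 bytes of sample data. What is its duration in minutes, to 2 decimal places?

Byte rate = 24,000 × 3 × 2 = 144,000 bytes/s.
Duration = 418,752,000 / 144,000 = 2,908 s.
2,908 s / 60 = 48.47 minutes.

48.47 minutes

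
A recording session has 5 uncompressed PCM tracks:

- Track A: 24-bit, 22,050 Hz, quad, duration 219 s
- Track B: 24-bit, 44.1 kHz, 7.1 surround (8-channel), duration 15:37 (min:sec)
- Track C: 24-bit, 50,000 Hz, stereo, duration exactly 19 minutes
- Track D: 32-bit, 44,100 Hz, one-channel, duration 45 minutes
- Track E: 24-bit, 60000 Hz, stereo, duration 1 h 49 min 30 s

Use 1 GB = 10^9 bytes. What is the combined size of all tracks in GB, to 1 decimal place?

4.2 GB

Track A: 22,050 × 219 × 3 × 4 = 57,947,400 bytes.
Track B: 15:37 (min:sec) = 937 s; 44,100 × 937 × 3 × 8 = 991,720,800 bytes.
Track C: exactly 19 minutes = 1,140 s; 50,000 × 1,140 × 3 × 2 = 342,000,000 bytes.
Track D: 45 minutes = 2,700 s; 44,100 × 2,700 × 4 × 1 = 476,280,000 bytes.
Track E: 1 h 49 min 30 s = 6,570 s; 60,000 × 6,570 × 3 × 2 = 2,365,200,000 bytes.
Total = 4,233,148,200 bytes = 4.2 GB.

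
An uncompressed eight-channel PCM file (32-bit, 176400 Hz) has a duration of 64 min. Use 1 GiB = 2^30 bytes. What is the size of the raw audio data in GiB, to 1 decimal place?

20.2 GiB

Duration = 64 min = 3,840 s.
Bytes = 176,400 samples/s × 3,840 s × 4 bytes/sample × 8 ch = 21,676,032,000 bytes.
21,676,032,000 / 1,073,741,824 = 20.2 GiB.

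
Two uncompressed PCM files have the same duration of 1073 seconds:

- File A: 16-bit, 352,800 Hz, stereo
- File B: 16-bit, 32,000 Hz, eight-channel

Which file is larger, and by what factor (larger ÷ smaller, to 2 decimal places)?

File A: 352,800 × 2 × 2 = 1,411,200 bytes/s.
File B: 32,000 × 2 × 8 = 512,000 bytes/s.
File A is larger; ratio = 1,514,217,600 / 549,376,000 = 2.76.

File A, by a factor of 2.76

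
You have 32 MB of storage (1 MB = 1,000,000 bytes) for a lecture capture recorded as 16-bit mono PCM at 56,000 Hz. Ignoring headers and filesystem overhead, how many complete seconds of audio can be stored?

Uncompressed byte rate = 56,000 × 2 × 1 = 112,000 bytes/s.
Capacity = 32 × 1,000,000 = 32,000,000 bytes.
32,000,000 / 112,000 ≈ 285.71 s → 285 seconds.

285 seconds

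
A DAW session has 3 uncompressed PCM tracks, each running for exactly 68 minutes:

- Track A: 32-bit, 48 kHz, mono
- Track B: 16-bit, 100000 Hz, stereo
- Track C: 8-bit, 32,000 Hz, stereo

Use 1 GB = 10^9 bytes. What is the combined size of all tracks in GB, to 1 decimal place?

exactly 68 minutes = 4,080 s.
Track A: 48,000 × 4,080 × 4 × 1 = 783,360,000 bytes.
Track B: 100,000 × 4,080 × 2 × 2 = 1,632,000,000 bytes.
Track C: 32,000 × 4,080 × 1 × 2 = 261,120,000 bytes.
Total = 2,676,480,000 bytes = 2.7 GB.

2.7 GB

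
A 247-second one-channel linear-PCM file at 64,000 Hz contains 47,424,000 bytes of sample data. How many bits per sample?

Bytes per sample = 47,424,000 / (64,000 × 247 × 1) = 47,424,000 / 15,808,000 = 3.
Bit depth = 3 × 8 = 24 bits.

24 bits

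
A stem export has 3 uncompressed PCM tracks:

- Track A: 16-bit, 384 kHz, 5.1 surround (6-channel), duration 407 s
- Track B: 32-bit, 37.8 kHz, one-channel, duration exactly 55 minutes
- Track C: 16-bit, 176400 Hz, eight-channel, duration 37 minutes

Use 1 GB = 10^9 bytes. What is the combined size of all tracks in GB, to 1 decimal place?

Track A: 384,000 × 407 × 2 × 6 = 1,875,456,000 bytes.
Track B: exactly 55 minutes = 3,300 s; 37,800 × 3,300 × 4 × 1 = 498,960,000 bytes.
Track C: 37 minutes = 2,220 s; 176,400 × 2,220 × 2 × 8 = 6,265,728,000 bytes.
Total = 8,640,144,000 bytes = 8.6 GB.

8.6 GB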